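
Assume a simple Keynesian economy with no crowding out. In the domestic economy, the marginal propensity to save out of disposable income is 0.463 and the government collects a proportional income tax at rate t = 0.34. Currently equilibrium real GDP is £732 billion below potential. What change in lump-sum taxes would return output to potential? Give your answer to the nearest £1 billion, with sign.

MPC = 1 − MPS = 1 − 0.463 = 0.537.
Spending multiplier = 1/(1 − c(1−t)) = 1/(1 − 0.537×0.66) = 1/0.64558 ≈ 1.549.
Tax multiplier = −c·k = −0.537/0.64558 ≈ −0.832. Need ΔY = +£732 billion, so ΔT = ΔY/(−c·k) = −(+£732 billion) × 0.64558 / 0.537 ≈ −£880 billion.
The government should cut lump-sum taxes by £880 billion.

−£880 billion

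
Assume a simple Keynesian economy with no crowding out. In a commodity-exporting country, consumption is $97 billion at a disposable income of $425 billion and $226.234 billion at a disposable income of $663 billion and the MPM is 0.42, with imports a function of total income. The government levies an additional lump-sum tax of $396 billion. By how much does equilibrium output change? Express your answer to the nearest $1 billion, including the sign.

−$245 billion

MPC = ΔC/ΔYd = (226.234 − 97)/(663 − 425) = 129.234/238 = 0.543.
A lump-sum tax change of +$396 billion shifts disposable income by −$396 billion; first-round consumption changes by −c × ΔT = −0.543 × (+$396 billion) = −$215.028 billion.
Expenditure multiplier = 1/(1 − c + m) = 1/(1 − 0.543 + 0.42) = 1/0.877 ≈ 1.14.
The tax multiplier is −c × k ≈ −0.619, so ΔY = k × (−c·ΔT) = (−$215.028 billion) / 0.877 ≈ −$245 billion.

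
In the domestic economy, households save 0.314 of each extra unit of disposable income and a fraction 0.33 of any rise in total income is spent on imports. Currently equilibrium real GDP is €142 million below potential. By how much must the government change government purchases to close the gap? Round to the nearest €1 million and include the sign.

MPC = 1 − MPS = 1 − 0.314 = 0.686.
Spending multiplier = 1/(1 − c + m) = 1/(1 − 0.686 + 0.33) = 1/0.644 ≈ 1.553.
Need ΔY = +€142 million, so ΔG = ΔY/k = (+€142 million) × 0.644 ≈ +€91 million.
The government should increase government purchases by €91 million.

+€91 million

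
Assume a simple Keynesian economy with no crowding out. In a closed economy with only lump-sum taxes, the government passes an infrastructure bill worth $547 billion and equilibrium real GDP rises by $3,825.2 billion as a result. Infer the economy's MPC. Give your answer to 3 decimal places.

Implied spending multiplier k = ΔY/ΔG = 3,825.2/547 ≈ 6.9931.
Since k = 1/(1 − MPC), MPC = 1 − 1/k = 1 − ΔG/ΔY = 1 − 547/3,825.2 ≈ 0.857.

0.857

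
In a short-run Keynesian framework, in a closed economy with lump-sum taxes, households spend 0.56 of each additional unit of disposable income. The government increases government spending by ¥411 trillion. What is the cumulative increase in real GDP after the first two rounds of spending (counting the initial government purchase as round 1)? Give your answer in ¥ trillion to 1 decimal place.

¥641.2 trillion

Round 1 adds ΔG = ¥411 trillion; each later round is MPC = 0.56 times the previous.
After 2 rounds: 411 + 230.16 = ΔG·(1 − c^2)/(1 − c) = 411 × (1 − 0.3136)/0.44 ≈ ¥641.2 trillion.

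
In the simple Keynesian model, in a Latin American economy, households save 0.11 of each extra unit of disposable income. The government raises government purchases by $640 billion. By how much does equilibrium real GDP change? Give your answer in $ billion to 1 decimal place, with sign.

+$5,818.2 billion

MPC = 1 − MPS = 1 − 0.11 = 0.89.
Spending multiplier = 1/(1 − MPC) = 1/(1 − 0.89) = 1/0.11 ≈ 9.091.
ΔY = k × ΔG = (+$640 billion) / 0.11 ≈ +$5,818.2 billion.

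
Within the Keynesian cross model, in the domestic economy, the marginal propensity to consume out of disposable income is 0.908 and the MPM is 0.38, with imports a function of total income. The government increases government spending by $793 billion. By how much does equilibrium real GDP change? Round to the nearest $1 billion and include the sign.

+$1,680 billion

Expenditure multiplier = 1/(1 − c + m) = 1/(1 − 0.908 + 0.38) = 1/0.472 ≈ 2.119.
ΔY = k × ΔG = (+$793 billion) / 0.472 ≈ +$1,680 billion.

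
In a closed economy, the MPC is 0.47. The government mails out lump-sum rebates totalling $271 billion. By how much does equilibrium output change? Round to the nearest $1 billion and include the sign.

+$240 billion

A lump-sum tax change of −$271 billion shifts disposable income by +$271 billion; first-round consumption changes by −c × ΔT = −0.47 × (−$271 billion) = +$127.37 billion.
Expenditure multiplier = 1/(1 − MPC) = 1/(1 − 0.47) = 1/0.53 ≈ 1.887.
The tax multiplier is −c × k ≈ −0.887, so ΔY = k × (−c·ΔT) = (+$127.37 billion) / 0.53 ≈ +$240 billion.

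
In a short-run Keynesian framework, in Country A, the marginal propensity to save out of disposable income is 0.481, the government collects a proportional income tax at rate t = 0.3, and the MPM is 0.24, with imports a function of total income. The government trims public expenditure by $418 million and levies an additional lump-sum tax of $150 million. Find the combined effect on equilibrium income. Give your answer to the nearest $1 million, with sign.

−$566 million

MPC = 1 − MPS = 1 − 0.481 = 0.519.
Expenditure multiplier = 1/(1 − c(1−t) + m) = 1/(1 − 0.519×0.7 + 0.24) = 1/0.8767 ≈ 1.141.
ΔG contributes k·ΔG = (−$418 million) / 0.8767 ≈ −$476.8 million.
ΔT of +$150 million changes first-round spending by −c·ΔT = −$77.85 million, contributing k·(−c·ΔT) = (−$77.85 million) / 0.8767 ≈ −$88.8 million.
Net ΔY = k(ΔG − c·ΔT) = (−$495.85 million) / 0.8767 ≈ −$566 million.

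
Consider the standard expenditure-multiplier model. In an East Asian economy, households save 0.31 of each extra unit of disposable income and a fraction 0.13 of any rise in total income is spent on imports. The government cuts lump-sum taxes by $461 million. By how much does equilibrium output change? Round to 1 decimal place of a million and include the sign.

MPC = 1 − MPS = 1 − 0.31 = 0.69.
A lump-sum tax change of −$461 million shifts disposable income by +$461 million; first-round consumption changes by −c × ΔT = −0.69 × (−$461 million) = +$318.09 million.
Expenditure multiplier = 1/(1 − c + m) = 1/(1 − 0.69 + 0.13) = 1/0.44 ≈ 2.273.
The tax multiplier is −c × k ≈ −1.568, so ΔY = k × (−c·ΔT) = (+$318.09 million) / 0.44 ≈ +$722.9 million.

+$722.9 million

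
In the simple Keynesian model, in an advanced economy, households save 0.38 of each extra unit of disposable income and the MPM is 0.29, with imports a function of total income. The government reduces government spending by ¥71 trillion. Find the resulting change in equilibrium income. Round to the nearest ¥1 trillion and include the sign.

MPC = 1 − MPS = 1 − 0.38 = 0.62.
Government-spending multiplier = 1/(1 − c + m) = 1/(1 − 0.62 + 0.29) = 1/0.67 ≈ 1.493.
ΔY = k × ΔG = (−¥71 trillion) / 0.67 ≈ −¥106 trillion.

−¥106 trillion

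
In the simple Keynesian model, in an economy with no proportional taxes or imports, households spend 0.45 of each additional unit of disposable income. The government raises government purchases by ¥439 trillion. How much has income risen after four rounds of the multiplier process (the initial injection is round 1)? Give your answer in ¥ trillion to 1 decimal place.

Round 1 adds ΔG = ¥439 trillion; each later round is MPC = 0.45 times the previous.
After 4 rounds: 439 + 197.55 + 88.8975 + 40.003875 = ΔG·(1 − c^4)/(1 − c) = 439 × (1 − 0.04100625)/0.55 ≈ ¥765.5 trillion.

¥765.5 trillion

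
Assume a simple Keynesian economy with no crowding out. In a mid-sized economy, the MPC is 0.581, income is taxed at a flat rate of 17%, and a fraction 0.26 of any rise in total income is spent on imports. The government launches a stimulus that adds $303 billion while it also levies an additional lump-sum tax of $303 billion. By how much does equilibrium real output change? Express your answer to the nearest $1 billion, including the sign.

+$163 billion

Expenditure multiplier = 1/(1 − c(1−t) + m) = 1/(1 − 0.581×0.83 + 0.26) = 1/0.77777 ≈ 1.286.
ΔG contributes k·ΔG = (+$303 billion) / 0.77777 ≈ +$389.6 billion.
ΔT of +$303 billion changes first-round spending by −c·ΔT = −$176.043 billion, contributing k·(−c·ΔT) = (−$176.043 billion) / 0.77777 ≈ −$226.3 billion.
Net ΔY = k(ΔG − c·ΔT) = (+$126.957 billion) / 0.77777 ≈ +$163 billion.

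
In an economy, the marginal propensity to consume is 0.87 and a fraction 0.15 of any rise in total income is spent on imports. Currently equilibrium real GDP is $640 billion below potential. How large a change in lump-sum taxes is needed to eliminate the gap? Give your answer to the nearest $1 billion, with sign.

−$206 billion

Spending multiplier = 1/(1 − c + m) = 1/(1 − 0.87 + 0.15) = 1/0.28 ≈ 3.571.
Tax multiplier = −c·k = −0.87/0.28 ≈ −3.107. Need ΔY = +$640 billion, so ΔT = ΔY/(−c·k) = −(+$640 billion) × 0.28 / 0.87 ≈ −$206 billion.
The government should cut lump-sum taxes by $206 billion.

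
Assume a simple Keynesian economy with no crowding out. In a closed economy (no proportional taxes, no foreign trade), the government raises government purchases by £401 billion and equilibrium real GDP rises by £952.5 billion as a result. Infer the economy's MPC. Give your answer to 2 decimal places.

Implied spending multiplier k = ΔY/ΔG = 952.5/401 ≈ 2.3753.
Since k = 1/(1 − MPC), MPC = 1 − 1/k = 1 − ΔG/ΔY = 1 − 401/952.5 ≈ 0.58.

0.58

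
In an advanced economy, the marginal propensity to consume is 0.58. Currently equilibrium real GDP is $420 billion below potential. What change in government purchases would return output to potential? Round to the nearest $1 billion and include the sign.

+$176 billion

Spending multiplier = 1/(1 − MPC) = 1/(1 − 0.58) = 1/0.42 ≈ 2.381.
Need ΔY = +$420 billion, so ΔG = ΔY/k = (+$420 billion) × 0.42 ≈ +$176 billion.
The government should increase government purchases by $176 billion.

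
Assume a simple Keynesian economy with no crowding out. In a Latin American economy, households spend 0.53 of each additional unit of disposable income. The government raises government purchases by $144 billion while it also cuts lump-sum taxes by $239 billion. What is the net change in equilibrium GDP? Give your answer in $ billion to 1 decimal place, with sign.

+$575.9 billion

Expenditure multiplier = 1/(1 − MPC) = 1/(1 − 0.53) = 1/0.47 ≈ 2.128.
ΔG contributes k·ΔG = (+$144 billion) / 0.47 ≈ +$306.4 billion.
ΔT of −$239 billion changes first-round spending by −c·ΔT = +$126.67 billion, contributing k·(−c·ΔT) = (+$126.67 billion) / 0.47 ≈ +$269.5 billion.
Net ΔY = k(ΔG − c·ΔT) = (+$270.67 billion) / 0.47 ≈ +$575.9 billion.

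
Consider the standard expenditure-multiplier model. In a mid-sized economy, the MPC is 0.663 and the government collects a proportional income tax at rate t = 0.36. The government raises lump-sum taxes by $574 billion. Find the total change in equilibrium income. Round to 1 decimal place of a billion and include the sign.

A lump-sum tax change of +$574 billion shifts disposable income by −$574 billion; first-round consumption changes by −c × ΔT = −0.663 × (+$574 billion) = −$380.562 billion.
Expenditure multiplier = 1/(1 − c(1−t)) = 1/(1 − 0.663×0.64) = 1/0.57568 ≈ 1.737.
The tax multiplier is −c × k ≈ −1.152, so ΔY = k × (−c·ΔT) = (−$380.562 billion) / 0.57568 ≈ −$661.1 billion.

−$661.1 billion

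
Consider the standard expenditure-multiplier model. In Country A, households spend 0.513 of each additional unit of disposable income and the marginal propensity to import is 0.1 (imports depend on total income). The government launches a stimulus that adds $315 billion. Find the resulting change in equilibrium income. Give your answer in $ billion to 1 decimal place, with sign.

+$536.6 billion

Expenditure multiplier = 1/(1 − c + m) = 1/(1 − 0.513 + 0.1) = 1/0.587 ≈ 1.704.
ΔY = k × ΔG = (+$315 billion) / 0.587 ≈ +$536.6 billion.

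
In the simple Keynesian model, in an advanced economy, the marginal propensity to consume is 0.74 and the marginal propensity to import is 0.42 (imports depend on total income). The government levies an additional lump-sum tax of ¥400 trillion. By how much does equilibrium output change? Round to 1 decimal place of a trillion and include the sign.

−¥435.3 trillion

A lump-sum tax change of +¥400 trillion shifts disposable income by −¥400 trillion; first-round consumption changes by −c × ΔT = −0.74 × (+¥400 trillion) = −¥296 trillion.
Expenditure multiplier = 1/(1 − c + m) = 1/(1 − 0.74 + 0.42) = 1/0.68 ≈ 1.471.
The tax multiplier is −c × k ≈ −1.088, so ΔY = k × (−c·ΔT) = (−¥296 trillion) / 0.68 ≈ −¥435.3 trillion.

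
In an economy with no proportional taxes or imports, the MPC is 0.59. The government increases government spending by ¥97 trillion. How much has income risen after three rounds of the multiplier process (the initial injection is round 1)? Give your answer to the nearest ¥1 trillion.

¥188 trillion

Round 1 adds ΔG = ¥97 trillion; each later round is MPC = 0.59 times the previous.
After 3 rounds: 97 + 57.23 + 33.7657 = ΔG·(1 − c^3)/(1 − c) = 97 × (1 − 0.205379)/0.41 ≈ ¥188 trillion.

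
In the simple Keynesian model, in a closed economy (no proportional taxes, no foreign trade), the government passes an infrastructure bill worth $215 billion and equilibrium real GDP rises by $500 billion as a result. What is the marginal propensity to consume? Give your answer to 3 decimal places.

Implied spending multiplier k = ΔY/ΔG = 500/215 ≈ 2.3256.
Since k = 1/(1 − MPC), MPC = 1 − 1/k = 1 − ΔG/ΔY = 1 − 215/500 = 0.570.

0.570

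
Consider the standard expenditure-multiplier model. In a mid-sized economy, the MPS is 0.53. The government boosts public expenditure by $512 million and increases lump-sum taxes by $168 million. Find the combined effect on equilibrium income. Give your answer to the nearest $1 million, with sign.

MPC = 1 − MPS = 1 − 0.53 = 0.47.
Expenditure multiplier = 1/(1 − MPC) = 1/(1 − 0.47) = 1/0.53 ≈ 1.887.
ΔG contributes k·ΔG = (+$512 million) / 0.53 ≈ +$966 million.
ΔT of +$168 million changes first-round spending by −c·ΔT = −$78.96 million, contributing k·(−c·ΔT) = (−$78.96 million) / 0.53 ≈ −$149 million.
Net ΔY = k(ΔG − c·ΔT) = (+$433.04 million) / 0.53 ≈ +$817 million.

+$817 million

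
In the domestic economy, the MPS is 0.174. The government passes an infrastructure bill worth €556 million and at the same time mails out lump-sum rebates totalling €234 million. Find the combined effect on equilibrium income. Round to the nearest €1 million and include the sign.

MPC = 1 − MPS = 1 − 0.174 = 0.826.
Expenditure multiplier = 1/(1 − MPC) = 1/(1 − 0.826) = 1/0.174 ≈ 5.747.
ΔG contributes k·ΔG = (+€556 million) / 0.174 ≈ +€3,195.4 million.
ΔT of −€234 million changes first-round spending by −c·ΔT = +€193.284 million, contributing k·(−c·ΔT) = (+€193.284 million) / 0.174 ≈ +€1,110.8 million.
Net ΔY = k(ΔG − c·ΔT) = (+€749.284 million) / 0.174 ≈ +€4,306 million.

+€4,306 million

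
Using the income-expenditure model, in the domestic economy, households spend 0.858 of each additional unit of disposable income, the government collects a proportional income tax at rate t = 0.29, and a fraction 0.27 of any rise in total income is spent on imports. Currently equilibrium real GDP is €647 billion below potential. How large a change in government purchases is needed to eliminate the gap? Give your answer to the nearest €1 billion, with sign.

Spending multiplier = 1/(1 − c(1−t) + m) = 1/(1 − 0.858×0.71 + 0.27) = 1/0.66082 ≈ 1.513.
Need ΔY = +€647 billion, so ΔG = ΔY/k = (+€647 billion) × 0.66082 ≈ +€428 billion.
The government should increase government purchases by €428 billion.

+€428 billion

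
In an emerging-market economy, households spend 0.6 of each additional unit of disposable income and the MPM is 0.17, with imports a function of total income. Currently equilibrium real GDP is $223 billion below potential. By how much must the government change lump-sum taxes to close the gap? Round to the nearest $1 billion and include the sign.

Spending multiplier = 1/(1 − c + m) = 1/(1 − 0.6 + 0.17) = 1/0.57 ≈ 1.754.
Tax multiplier = −c·k = −0.6/0.57 ≈ −1.053. Need ΔY = +$223 billion, so ΔT = ΔY/(−c·k) = −(+$223 billion) × 0.57 / 0.6 ≈ −$212 billion.
The government should cut lump-sum taxes by $212 billion.

−$212 billion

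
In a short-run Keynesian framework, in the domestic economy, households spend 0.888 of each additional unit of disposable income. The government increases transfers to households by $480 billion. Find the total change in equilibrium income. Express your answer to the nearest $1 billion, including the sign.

The transfer change shifts disposable income by +$480 billion, so first-round consumption changes by c·ΔTR = 0.888 × (+$480 billion) = +$426.24 billion.
Expenditure multiplier = 1/(1 − MPC) = 1/(1 − 0.888) = 1/0.112 ≈ 8.929.
The transfer multiplier is c × k ≈ 7.929, so ΔY = k × (c·ΔTR) = (+$426.24 billion) / 0.112 ≈ +$3,806 billion.

+$3,806 billion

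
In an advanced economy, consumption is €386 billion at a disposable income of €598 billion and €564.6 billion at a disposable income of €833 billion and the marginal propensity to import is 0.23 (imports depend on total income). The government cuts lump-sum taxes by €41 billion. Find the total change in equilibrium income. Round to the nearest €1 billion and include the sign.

MPC = ΔC/ΔYd = (564.6 − 386)/(833 − 598) = 178.6/235 = 0.76.
A lump-sum tax change of −€41 billion shifts disposable income by +€41 billion; first-round consumption changes by −c × ΔT = −0.76 × (−€41 billion) = +€31.16 billion.
Expenditure multiplier = 1/(1 − c + m) = 1/(1 − 0.76 + 0.23) = 1/0.47 ≈ 2.128.
The tax multiplier is −c × k ≈ −1.617, so ΔY = k × (−c·ΔT) = (+€31.16 billion) / 0.47 ≈ +€66 billion.

+€66 billion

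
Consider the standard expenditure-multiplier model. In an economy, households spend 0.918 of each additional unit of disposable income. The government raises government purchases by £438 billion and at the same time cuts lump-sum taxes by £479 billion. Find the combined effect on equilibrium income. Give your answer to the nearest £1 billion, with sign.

+£10,704 billion

Expenditure multiplier = 1/(1 − MPC) = 1/(1 − 0.918) = 1/0.082 ≈ 12.195.
ΔG contributes k·ΔG = (+£438 billion) / 0.082 ≈ +£5,341.5 billion.
ΔT of −£479 billion changes first-round spending by −c·ΔT = +£439.722 billion, contributing k·(−c·ΔT) = (+£439.722 billion) / 0.082 ≈ +£5,362.5 billion.
Net ΔY = k(ΔG − c·ΔT) = (+£877.722 billion) / 0.082 ≈ +£10,704 billion.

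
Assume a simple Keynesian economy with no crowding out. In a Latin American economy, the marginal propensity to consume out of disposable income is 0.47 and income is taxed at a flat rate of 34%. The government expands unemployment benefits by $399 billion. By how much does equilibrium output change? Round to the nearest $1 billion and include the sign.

+$272 billion

The transfer change shifts disposable income by +$399 billion, so first-round consumption changes by c·ΔTR = 0.47 × (+$399 billion) = +$187.53 billion.
Expenditure multiplier = 1/(1 − c(1−t)) = 1/(1 − 0.47×0.66) = 1/0.6898 ≈ 1.45.
The transfer multiplier is c × k ≈ 0.681, so ΔY = k × (c·ΔTR) = (+$187.53 billion) / 0.6898 ≈ +$272 billion.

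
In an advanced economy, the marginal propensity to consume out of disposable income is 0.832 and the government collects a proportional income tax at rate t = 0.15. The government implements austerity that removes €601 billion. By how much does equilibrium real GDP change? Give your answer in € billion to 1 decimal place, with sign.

Government-spending multiplier = 1/(1 − c(1−t)) = 1/(1 − 0.832×0.85) = 1/0.2928 ≈ 3.415.
ΔY = k × ΔG = (−€601 billion) / 0.2928 ≈ −€2,052.6 billion.

−€2,052.6 billion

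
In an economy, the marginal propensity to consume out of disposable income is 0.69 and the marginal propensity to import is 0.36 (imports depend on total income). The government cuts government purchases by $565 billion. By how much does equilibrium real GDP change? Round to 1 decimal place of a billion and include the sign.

−$843.3 billion

Spending multiplier = 1/(1 − c + m) = 1/(1 − 0.69 + 0.36) = 1/0.67 ≈ 1.493.
ΔY = k × ΔG = (−$565 billion) / 0.67 ≈ −$843.3 billion.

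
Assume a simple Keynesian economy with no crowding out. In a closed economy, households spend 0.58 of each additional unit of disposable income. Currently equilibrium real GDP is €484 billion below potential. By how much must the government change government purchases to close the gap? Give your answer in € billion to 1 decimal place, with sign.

Spending multiplier = 1/(1 − MPC) = 1/(1 − 0.58) = 1/0.42 ≈ 2.381.
Need ΔY = +€484 billion, so ΔG = ΔY/k = (+€484 billion) × 0.42 ≈ +€203.3 billion.
The government should increase government purchases by €203.3 billion.

+€203.3 billion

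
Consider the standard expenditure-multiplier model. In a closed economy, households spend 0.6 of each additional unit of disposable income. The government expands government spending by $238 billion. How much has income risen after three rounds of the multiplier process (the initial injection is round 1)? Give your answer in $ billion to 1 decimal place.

$466.5 billion

Round 1 adds ΔG = $238 billion; each later round is MPC = 0.6 times the previous.
After 3 rounds: 238 + 142.8 + 85.68 = ΔG·(1 − c^3)/(1 − c) = 238 × (1 − 0.216)/0.4 ≈ $466.5 billion.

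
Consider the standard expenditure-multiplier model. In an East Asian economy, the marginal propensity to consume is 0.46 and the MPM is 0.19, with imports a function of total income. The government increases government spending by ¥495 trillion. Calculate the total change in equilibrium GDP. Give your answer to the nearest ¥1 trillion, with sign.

+¥678 trillion

Spending multiplier = 1/(1 − c + m) = 1/(1 − 0.46 + 0.19) = 1/0.73 ≈ 1.37.
ΔY = k × ΔG = (+¥495 trillion) / 0.73 ≈ +¥678 trillion.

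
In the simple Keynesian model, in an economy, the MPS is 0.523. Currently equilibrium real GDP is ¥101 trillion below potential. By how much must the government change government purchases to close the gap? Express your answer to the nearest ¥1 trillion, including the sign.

MPC = 1 − MPS = 1 − 0.523 = 0.477.
Spending multiplier = 1/(1 − MPC) = 1/(1 − 0.477) = 1/0.523 ≈ 1.912.
Need ΔY = +¥101 trillion, so ΔG = ΔY/k = (+¥101 trillion) × 0.523 ≈ +¥53 trillion.
The government should increase government purchases by ¥53 trillion.

+¥53 trillion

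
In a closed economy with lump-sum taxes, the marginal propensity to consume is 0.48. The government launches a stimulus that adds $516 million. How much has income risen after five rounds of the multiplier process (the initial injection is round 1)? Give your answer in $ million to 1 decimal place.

$967.0 million

Round 1 adds ΔG = $516 million; each later round is MPC = 0.48 times the previous.
After 5 rounds: 516 + 247.68 + 118.8864 + 57.065472 + 27.39142656 = ΔG·(1 − c^5)/(1 − c) = 516 × (1 − 0.0254803968)/0.52 ≈ $967 million.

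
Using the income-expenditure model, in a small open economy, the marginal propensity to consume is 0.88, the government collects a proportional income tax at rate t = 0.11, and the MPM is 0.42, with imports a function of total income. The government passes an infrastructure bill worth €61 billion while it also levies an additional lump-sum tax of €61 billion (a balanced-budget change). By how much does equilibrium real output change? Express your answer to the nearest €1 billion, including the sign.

+€11 billion

Expenditure multiplier = 1/(1 − c(1−t) + m) = 1/(1 − 0.88×0.89 + 0.42) = 1/0.6368 ≈ 1.57.
ΔG contributes k·ΔG = (+€61 billion) / 0.6368 ≈ +€95.8 billion.
ΔT of +€61 billion changes first-round spending by −c·ΔT = −€53.68 billion, contributing k·(−c·ΔT) = (−€53.68 billion) / 0.6368 ≈ −€84.3 billion.
Net ΔY = k(ΔG − c·ΔT) = (+€7.32 billion) / 0.6368 ≈ +€11 billion.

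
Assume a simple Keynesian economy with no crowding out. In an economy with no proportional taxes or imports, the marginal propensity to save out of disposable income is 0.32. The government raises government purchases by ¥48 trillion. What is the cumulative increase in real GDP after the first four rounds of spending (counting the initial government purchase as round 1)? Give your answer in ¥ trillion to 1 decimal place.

¥117.9 trillion

MPC = 1 − MPS = 1 − 0.32 = 0.68.
Round 1 adds ΔG = ¥48 trillion; each later round is MPC = 0.68 times the previous.
After 4 rounds: 48 + 32.64 + 22.1952 + 15.092736 = ΔG·(1 − c^4)/(1 − c) = 48 × (1 − 0.21381376)/0.32 ≈ ¥117.9 trillion.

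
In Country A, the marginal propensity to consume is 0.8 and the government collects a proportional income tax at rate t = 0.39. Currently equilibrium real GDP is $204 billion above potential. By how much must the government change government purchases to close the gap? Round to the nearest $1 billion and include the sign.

−$104 billion

Spending multiplier = 1/(1 − c(1−t)) = 1/(1 − 0.8×0.61) = 1/0.512 ≈ 1.953.
Need ΔY = −$204 billion, so ΔG = ΔY/k = (−$204 billion) × 0.512 ≈ −$104 billion.
The government should cut government purchases by $104 billion.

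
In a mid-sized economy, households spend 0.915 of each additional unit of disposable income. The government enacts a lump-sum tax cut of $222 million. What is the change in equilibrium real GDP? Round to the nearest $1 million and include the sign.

+$2,390 million

A lump-sum tax change of −$222 million shifts disposable income by +$222 million; first-round consumption changes by −c × ΔT = −0.915 × (−$222 million) = +$203.13 million.
Expenditure multiplier = 1/(1 − MPC) = 1/(1 − 0.915) = 1/0.085 ≈ 11.765.
The tax multiplier is −c × k ≈ −10.765, so ΔY = k × (−c·ΔT) = (+$203.13 million) / 0.085 ≈ +$2,390 million.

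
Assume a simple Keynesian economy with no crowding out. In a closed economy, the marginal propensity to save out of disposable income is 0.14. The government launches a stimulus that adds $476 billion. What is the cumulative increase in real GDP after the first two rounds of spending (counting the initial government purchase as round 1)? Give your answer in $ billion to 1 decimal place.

MPC = 1 − MPS = 1 − 0.14 = 0.86.
Round 1 adds ΔG = $476 billion; each later round is MPC = 0.86 times the previous.
After 2 rounds: 476 + 409.36 = ΔG·(1 − c^2)/(1 − c) = 476 × (1 − 0.7396)/0.14 ≈ $885.4 billion.

$885.4 billion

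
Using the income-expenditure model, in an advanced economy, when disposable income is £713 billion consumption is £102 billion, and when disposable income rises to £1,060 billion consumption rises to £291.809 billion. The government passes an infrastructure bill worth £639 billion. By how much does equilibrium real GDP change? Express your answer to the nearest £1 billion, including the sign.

+£1,411 billion

MPC = ΔC/ΔYd = (291.809 − 102)/(1,060 − 713) = 189.809/347 = 0.547.
Government-spending multiplier = 1/(1 − MPC) = 1/(1 − 0.547) = 1/0.453 ≈ 2.208.
ΔY = k × ΔG = (+£639 billion) / 0.453 ≈ +£1,411 billion.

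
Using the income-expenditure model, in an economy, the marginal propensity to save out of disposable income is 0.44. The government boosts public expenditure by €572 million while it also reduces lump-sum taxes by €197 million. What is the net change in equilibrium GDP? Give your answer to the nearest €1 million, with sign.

+€1,551 million

MPC = 1 − MPS = 1 − 0.44 = 0.56.
Expenditure multiplier = 1/(1 − MPC) = 1/(1 − 0.56) = 1/0.44 ≈ 2.273.
ΔG contributes k·ΔG = (+€572 million) / 0.44 = +€1,300 million.
ΔT of −€197 million changes first-round spending by −c·ΔT = +€110.32 million, contributing k·(−c·ΔT) = (+€110.32 million) / 0.44 ≈ +€250.7 million.
Net ΔY = k(ΔG − c·ΔT) = (+€682.32 million) / 0.44 ≈ +€1,551 million.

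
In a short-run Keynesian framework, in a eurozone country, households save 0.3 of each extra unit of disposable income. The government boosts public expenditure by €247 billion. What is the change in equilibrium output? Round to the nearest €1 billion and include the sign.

MPC = 1 − MPS = 1 − 0.3 = 0.7.
Spending multiplier = 1/(1 − MPC) = 1/(1 − 0.7) = 1/0.3 ≈ 3.333.
ΔY = k × ΔG = (+€247 billion) / 0.3 ≈ +€823 billion.

+€823 billion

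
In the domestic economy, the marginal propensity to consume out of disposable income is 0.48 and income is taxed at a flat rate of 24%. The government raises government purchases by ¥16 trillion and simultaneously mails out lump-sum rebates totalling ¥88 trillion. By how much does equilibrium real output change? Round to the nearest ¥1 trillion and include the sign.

+¥92 trillion

Expenditure multiplier = 1/(1 − c(1−t)) = 1/(1 − 0.48×0.76) = 1/0.6352 ≈ 1.574.
ΔG contributes k·ΔG = (+¥16 trillion) / 0.6352 ≈ +¥25.2 trillion.
ΔT of −¥88 trillion changes first-round spending by −c·ΔT = +¥42.24 trillion, contributing k·(−c·ΔT) = (+¥42.24 trillion) / 0.6352 ≈ +¥66.5 trillion.
Net ΔY = k(ΔG − c·ΔT) = (+¥58.24 trillion) / 0.6352 ≈ +¥92 trillion.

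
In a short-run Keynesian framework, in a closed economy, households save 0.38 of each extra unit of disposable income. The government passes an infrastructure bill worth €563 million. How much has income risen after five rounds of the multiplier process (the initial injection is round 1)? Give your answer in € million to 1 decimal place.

MPC = 1 − MPS = 1 − 0.38 = 0.62.
Round 1 adds ΔG = €563 million; each later round is MPC = 0.62 times the previous.
After 5 rounds: 563 + 349.06 + 216.4172 + 134.178664 + 83.19077168 = ΔG·(1 − c^5)/(1 − c) = 563 × (1 − 0.0916132832)/0.38 ≈ €1,345.8 million.

€1,345.8 million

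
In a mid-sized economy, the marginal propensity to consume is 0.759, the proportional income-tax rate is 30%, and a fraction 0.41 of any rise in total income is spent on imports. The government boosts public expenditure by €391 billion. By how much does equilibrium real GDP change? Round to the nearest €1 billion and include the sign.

Government-spending multiplier = 1/(1 − c(1−t) + m) = 1/(1 − 0.759×0.7 + 0.41) = 1/0.8787 ≈ 1.138.
ΔY = k × ΔG = (+€391 billion) / 0.8787 ≈ +€445 billion.

+€445 billion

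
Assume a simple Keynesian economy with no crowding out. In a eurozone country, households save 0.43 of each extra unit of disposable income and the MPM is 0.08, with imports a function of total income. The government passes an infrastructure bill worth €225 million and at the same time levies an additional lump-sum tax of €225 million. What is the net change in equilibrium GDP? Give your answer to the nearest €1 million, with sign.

MPC = 1 − MPS = 1 − 0.43 = 0.57.
Expenditure multiplier = 1/(1 − c + m) = 1/(1 − 0.57 + 0.08) = 1/0.51 ≈ 1.961.
ΔG contributes k·ΔG = (+€225 million) / 0.51 ≈ +€441.2 million.
ΔT of +€225 million changes first-round spending by −c·ΔT = −€128.25 million, contributing k·(−c·ΔT) = (−€128.25 million) / 0.51 ≈ −€251.5 million.
Net ΔY = k(ΔG − c·ΔT) = (+€96.75 million) / 0.51 ≈ +€190 million.

+€190 million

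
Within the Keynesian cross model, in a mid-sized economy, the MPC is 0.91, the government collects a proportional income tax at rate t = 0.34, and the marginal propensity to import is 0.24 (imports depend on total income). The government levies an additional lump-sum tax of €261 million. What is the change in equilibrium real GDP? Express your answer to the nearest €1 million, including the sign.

A lump-sum tax change of +€261 million shifts disposable income by −€261 million; first-round consumption changes by −c × ΔT = −0.91 × (+€261 million) = −€237.51 million.
Expenditure multiplier = 1/(1 − c(1−t) + m) = 1/(1 − 0.91×0.66 + 0.24) = 1/0.6394 ≈ 1.564.
The tax multiplier is −c × k ≈ −1.423, so ΔY = k × (−c·ΔT) = (−€237.51 million) / 0.6394 ≈ −€371 million.

−€371 million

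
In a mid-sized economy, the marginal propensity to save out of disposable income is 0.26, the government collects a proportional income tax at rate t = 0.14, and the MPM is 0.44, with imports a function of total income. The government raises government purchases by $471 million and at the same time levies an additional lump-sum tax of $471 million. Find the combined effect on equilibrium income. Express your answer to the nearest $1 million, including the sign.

+$152 million

MPC = 1 − MPS = 1 − 0.26 = 0.74.
Expenditure multiplier = 1/(1 − c(1−t) + m) = 1/(1 − 0.74×0.86 + 0.44) = 1/0.8036 ≈ 1.244.
ΔG contributes k·ΔG = (+$471 million) / 0.8036 ≈ +$586.1 million.
ΔT of +$471 million changes first-round spending by −c·ΔT = −$348.54 million, contributing k·(−c·ΔT) = (−$348.54 million) / 0.8036 ≈ −$433.7 million.
Net ΔY = k(ΔG − c·ΔT) = (+$122.46 million) / 0.8036 ≈ +$152 million.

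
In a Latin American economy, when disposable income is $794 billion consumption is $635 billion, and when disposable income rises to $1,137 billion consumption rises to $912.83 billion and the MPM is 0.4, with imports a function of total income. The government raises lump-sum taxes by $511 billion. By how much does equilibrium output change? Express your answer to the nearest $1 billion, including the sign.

−$702 billion

MPC = ΔC/ΔYd = (912.83 − 635)/(1,137 − 794) = 277.83/343 = 0.81.
A lump-sum tax change of +$511 billion shifts disposable income by −$511 billion; first-round consumption changes by −c × ΔT = −0.81 × (+$511 billion) = −$413.91 billion.
Expenditure multiplier = 1/(1 − c + m) = 1/(1 − 0.81 + 0.4) = 1/0.59 ≈ 1.695.
The tax multiplier is −c × k ≈ −1.373, so ΔY = k × (−c·ΔT) = (−$413.91 billion) / 0.59 ≈ −$702 billion.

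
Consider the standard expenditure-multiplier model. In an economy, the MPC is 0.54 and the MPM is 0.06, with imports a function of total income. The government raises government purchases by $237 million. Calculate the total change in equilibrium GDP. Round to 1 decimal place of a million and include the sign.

Spending multiplier = 1/(1 − c + m) = 1/(1 − 0.54 + 0.06) = 1/0.52 ≈ 1.923.
ΔY = k × ΔG = (+$237 million) / 0.52 ≈ +$455.8 million.

+$455.8 million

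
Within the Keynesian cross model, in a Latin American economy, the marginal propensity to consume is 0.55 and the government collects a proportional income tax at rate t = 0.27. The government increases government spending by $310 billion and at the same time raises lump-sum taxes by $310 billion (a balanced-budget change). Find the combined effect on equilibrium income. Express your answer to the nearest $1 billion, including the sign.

Expenditure multiplier = 1/(1 − c(1−t)) = 1/(1 − 0.55×0.73) = 1/0.5985 ≈ 1.671.
ΔG contributes k·ΔG = (+$310 billion) / 0.5985 ≈ +$518 billion.
ΔT of +$310 billion changes first-round spending by −c·ΔT = −$170.5 billion, contributing k·(−c·ΔT) = (−$170.5 billion) / 0.5985 ≈ −$284.9 billion.
Net ΔY = k(ΔG − c·ΔT) = (+$139.5 billion) / 0.5985 ≈ +$233 billion.

+$233 billion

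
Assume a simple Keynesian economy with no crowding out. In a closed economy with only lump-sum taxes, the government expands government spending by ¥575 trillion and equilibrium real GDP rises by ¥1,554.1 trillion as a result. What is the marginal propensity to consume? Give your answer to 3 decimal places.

Implied spending multiplier k = ΔY/ΔG = 1,554.1/575 ≈ 2.7028.
Since k = 1/(1 − MPC), MPC = 1 − 1/k = 1 − ΔG/ΔY = 1 − 575/1,554.1 ≈ 0.630.

0.630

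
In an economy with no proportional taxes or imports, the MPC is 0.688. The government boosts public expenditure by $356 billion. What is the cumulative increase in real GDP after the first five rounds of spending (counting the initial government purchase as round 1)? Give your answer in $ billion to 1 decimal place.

$965.1 billion

Round 1 adds ΔG = $356 billion; each later round is MPC = 0.688 times the previous.
After 5 rounds: 356 + 244.928 + 168.510464 + 115.935199232 + 79.763417071616 = ΔG·(1 − c^5)/(1 − c) = 356 × (1 − 0.154149525127168)/0.312 ≈ $965.1 billion.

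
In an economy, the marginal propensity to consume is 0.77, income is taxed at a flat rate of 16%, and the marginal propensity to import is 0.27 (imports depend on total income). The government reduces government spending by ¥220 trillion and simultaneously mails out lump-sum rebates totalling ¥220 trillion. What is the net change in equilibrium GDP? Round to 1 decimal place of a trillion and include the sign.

−¥81.2 trillion

Expenditure multiplier = 1/(1 − c(1−t) + m) = 1/(1 − 0.77×0.84 + 0.27) = 1/0.6232 ≈ 1.605.
ΔG contributes k·ΔG = (−¥220 trillion) / 0.6232 ≈ −¥353 trillion.
ΔT of −¥220 trillion changes first-round spending by −c·ΔT = +¥169.4 trillion, contributing k·(−c·ΔT) = (+¥169.4 trillion) / 0.6232 ≈ +¥271.8 trillion.
Net ΔY = k(ΔG − c·ΔT) = (−¥50.6 trillion) / 0.6232 ≈ −¥81.2 trillion.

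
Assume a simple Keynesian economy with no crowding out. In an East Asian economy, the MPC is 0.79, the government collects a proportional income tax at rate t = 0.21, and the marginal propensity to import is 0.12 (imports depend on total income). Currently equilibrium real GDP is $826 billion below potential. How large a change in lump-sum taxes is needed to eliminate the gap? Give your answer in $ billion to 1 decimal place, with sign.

Spending multiplier = 1/(1 − c(1−t) + m) = 1/(1 − 0.79×0.79 + 0.12) = 1/0.4959 ≈ 2.017.
Tax multiplier = −c·k = −0.79/0.4959 ≈ −1.593. Need ΔY = +$826 billion, so ΔT = ΔY/(−c·k) = −(+$826 billion) × 0.4959 / 0.79 ≈ −$518.5 billion.
The government should cut lump-sum taxes by $518.5 billion.

−$518.5 billion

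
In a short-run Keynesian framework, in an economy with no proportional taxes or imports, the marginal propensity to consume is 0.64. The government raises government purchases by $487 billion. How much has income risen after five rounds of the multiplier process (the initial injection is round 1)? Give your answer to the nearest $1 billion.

$1,208 billion

Round 1 adds ΔG = $487 billion; each later round is MPC = 0.64 times the previous.
After 5 rounds: 487 + 311.68 + 199.4752 + 127.664128 + 81.70504192 = ΔG·(1 − c^5)/(1 − c) = 487 × (1 − 0.1073741824)/0.36 ≈ $1,208 billion.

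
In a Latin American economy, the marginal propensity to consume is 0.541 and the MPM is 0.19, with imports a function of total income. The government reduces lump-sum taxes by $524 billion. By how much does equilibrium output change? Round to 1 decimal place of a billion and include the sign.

A lump-sum tax change of −$524 billion shifts disposable income by +$524 billion; first-round consumption changes by −c × ΔT = −0.541 × (−$524 billion) = +$283.484 billion.
Expenditure multiplier = 1/(1 − c + m) = 1/(1 − 0.541 + 0.19) = 1/0.649 ≈ 1.541.
The tax multiplier is −c × k ≈ −0.834, so ΔY = k × (−c·ΔT) = (+$283.484 billion) / 0.649 ≈ +$436.8 billion.

+$436.8 billion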